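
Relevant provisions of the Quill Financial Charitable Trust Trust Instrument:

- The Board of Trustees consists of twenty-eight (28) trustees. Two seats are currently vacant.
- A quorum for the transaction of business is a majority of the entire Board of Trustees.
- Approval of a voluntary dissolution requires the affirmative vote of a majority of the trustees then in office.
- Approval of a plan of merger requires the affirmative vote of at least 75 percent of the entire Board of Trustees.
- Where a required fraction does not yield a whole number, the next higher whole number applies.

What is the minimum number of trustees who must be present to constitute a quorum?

15

A majority of 28 is 15.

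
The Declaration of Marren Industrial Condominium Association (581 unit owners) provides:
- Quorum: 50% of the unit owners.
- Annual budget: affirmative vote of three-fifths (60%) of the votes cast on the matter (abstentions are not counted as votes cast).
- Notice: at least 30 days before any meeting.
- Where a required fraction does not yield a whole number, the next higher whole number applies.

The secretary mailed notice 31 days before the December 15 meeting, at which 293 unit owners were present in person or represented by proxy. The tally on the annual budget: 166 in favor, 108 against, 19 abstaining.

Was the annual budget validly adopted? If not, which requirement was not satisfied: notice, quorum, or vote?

Notice: 31 days given; 30 required. Satisfied.
Quorum: 50% of 581 = 290.50, rounded up to 291; 293 present. Satisfied.
Vote: requires three-fifths of the votes cast (293 − 19 abstaining = 274); 3/5 of 274 = 164.40, rounded up to 165, so 165 needed; 166 in favor. Satisfied.

Valid — all requirements satisfied.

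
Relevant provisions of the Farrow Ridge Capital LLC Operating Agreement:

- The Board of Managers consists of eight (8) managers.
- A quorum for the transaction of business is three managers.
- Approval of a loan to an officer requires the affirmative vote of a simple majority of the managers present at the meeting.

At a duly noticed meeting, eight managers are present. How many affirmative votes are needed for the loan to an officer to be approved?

5

The loan to an officer requires a majority of the managers present (8).
A majority of 8 is 5.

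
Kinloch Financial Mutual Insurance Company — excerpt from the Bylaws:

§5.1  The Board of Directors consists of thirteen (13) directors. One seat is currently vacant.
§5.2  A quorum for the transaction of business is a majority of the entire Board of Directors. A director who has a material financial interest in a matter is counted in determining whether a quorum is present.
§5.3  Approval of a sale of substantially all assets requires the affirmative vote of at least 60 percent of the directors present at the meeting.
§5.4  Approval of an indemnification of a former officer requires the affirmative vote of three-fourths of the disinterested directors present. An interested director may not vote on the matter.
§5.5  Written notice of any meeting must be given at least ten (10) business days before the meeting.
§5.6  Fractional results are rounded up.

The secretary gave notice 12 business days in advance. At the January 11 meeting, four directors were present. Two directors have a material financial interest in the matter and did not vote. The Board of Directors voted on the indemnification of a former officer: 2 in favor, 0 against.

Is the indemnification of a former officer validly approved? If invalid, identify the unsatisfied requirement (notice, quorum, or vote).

Notice: 12 business days given; 10 required (12 ≥ 10). Satisfied.
Quorum: 4 present (interested directors count toward quorum); quorum is 7. Not satisfied.
Vote: the indemnification of a former officer requires three-fourths of the disinterested directors present (4 − 2 = 2). 3/4 of 2 = 1.50, rounded up to 2, so 2 affirmative votes are needed; 2 voted in favor. Satisfied. (Moot — without a quorum no business can be validly transacted.)

Invalid — quorum requirement not satisfied.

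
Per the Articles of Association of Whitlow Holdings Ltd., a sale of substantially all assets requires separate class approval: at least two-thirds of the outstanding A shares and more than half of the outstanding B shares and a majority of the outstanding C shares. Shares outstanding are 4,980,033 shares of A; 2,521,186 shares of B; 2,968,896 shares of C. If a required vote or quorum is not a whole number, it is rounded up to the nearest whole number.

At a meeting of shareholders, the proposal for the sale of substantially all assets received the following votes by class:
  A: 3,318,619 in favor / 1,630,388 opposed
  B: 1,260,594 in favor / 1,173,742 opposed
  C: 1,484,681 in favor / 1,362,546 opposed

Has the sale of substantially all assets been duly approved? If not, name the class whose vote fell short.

Not approved — the A shares did not give the required vote.

A: 2/3 of 4980033 = 3320022; 3,320,022 required, 3,318,619 in favor — not approved.
B: a majority of 2521186 is 1260594; 1,260,594 required, 1,260,594 in favor — approved.
C: a majority of 2968896 is 1484449; 1,484,449 required, 1,484,681 in favor — approved.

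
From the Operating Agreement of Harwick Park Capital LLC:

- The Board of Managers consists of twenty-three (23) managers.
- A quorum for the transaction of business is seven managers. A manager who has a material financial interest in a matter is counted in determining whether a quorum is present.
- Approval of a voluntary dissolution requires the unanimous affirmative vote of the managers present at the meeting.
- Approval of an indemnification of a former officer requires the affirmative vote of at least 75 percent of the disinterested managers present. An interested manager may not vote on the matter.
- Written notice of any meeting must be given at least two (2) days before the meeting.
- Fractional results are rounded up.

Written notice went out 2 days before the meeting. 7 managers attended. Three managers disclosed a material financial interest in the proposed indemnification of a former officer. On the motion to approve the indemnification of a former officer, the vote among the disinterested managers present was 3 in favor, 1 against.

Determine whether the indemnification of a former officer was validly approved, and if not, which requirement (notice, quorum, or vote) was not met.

Notice: 2 days given; 2 required (2 ≥ 2). Satisfied.
Quorum: 7 present (interested managers count toward quorum); quorum is 7. Satisfied.
Vote: the indemnification of a former officer requires three-fourths of the disinterested managers present (7 − 3 = 4). 3/4 of 4 = 3, so 3 affirmative votes are needed; 3 voted in favor. Satisfied.

Valid — all requirements satisfied.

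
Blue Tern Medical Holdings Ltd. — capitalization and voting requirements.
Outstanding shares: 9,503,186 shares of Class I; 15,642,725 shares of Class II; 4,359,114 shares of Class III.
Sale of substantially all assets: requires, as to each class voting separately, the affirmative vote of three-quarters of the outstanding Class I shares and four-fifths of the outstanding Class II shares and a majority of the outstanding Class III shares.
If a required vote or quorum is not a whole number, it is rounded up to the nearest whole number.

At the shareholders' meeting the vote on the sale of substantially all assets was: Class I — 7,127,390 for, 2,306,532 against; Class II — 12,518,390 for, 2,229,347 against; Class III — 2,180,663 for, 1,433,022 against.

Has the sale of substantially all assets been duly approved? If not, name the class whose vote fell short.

Class I: 3/4 of 9503186 = 7127389.50, rounded up to 7127390; 7,127,390 required, 7,127,390 in favor — approved.
Class II: 4/5 of 15642725 = 12514180; 12,514,180 required, 12,518,390 in favor — approved.
Class III: a majority of 4359114 is 2179558; 2,179,558 required, 2,180,663 in favor — approved.

Approved — every class gave the required vote.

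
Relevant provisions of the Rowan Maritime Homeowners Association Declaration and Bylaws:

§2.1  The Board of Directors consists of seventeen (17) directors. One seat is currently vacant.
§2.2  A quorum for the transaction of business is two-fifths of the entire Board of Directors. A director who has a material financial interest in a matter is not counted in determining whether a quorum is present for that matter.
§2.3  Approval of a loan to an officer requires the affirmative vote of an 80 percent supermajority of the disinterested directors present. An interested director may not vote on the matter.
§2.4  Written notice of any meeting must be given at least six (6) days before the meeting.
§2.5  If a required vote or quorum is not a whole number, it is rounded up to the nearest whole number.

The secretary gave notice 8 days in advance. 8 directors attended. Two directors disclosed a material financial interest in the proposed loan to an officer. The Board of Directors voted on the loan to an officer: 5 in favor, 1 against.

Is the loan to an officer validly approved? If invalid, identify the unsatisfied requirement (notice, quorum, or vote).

Notice: 8 days given; 6 required (8 ≥ 6). Satisfied.
Quorum: 8 present, but the 2 interested directors do not count, leaving 6. Quorum is 7. Not satisfied.
Vote: the loan to an officer requires four-fifths of the disinterested directors present (8 − 2 = 6). 4/5 of 6 = 4.80, rounded up to 5, so 5 affirmative votes are needed; 5 voted in favor. Satisfied. (Moot — without a quorum no business can be validly transacted.)

Invalid — quorum requirement not satisfied.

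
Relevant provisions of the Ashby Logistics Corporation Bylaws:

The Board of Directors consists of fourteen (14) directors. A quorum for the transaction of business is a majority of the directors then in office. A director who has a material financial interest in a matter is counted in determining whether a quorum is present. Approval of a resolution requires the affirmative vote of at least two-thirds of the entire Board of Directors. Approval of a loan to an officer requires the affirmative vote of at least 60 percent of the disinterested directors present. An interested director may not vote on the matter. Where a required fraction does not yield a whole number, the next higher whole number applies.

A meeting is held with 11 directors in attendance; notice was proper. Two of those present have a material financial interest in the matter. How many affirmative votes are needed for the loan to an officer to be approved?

The loan to an officer requires three-fifths of the disinterested directors present (11 − 2 = 9).
3/5 of 9 = 5.40, rounded up to 6.

6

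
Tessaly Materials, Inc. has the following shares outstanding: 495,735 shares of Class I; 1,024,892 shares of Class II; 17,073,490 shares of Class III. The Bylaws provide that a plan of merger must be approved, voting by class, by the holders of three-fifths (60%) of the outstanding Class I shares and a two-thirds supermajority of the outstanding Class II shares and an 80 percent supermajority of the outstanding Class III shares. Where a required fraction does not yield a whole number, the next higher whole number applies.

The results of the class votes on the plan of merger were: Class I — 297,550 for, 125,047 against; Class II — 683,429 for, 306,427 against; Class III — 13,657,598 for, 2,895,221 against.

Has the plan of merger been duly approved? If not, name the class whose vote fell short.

Class I: 3/5 of 495735 = 297441; 297,441 required, 297,550 in favor — approved.
Class II: 2/3 of 1024892 = 683261.33, rounded up to 683262; 683,262 required, 683,429 in favor — approved.
Class III: 4/5 of 17073490 = 13658792; 13,658,792 required, 13,657,598 in favor — not approved.

Not approved — the Class III shares did not give the required vote.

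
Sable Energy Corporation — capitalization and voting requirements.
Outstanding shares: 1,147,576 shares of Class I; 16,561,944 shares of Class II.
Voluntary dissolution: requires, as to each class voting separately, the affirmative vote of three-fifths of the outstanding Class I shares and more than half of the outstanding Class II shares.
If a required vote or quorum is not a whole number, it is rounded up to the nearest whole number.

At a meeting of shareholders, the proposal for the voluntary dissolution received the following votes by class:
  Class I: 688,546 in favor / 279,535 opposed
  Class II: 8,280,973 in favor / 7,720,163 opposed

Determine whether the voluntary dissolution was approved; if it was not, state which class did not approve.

Class I: 3/5 of 1147576 = 688545.60, rounded up to 688546; 688,546 required, 688,546 in favor — approved.
Class II: a majority of 16561944 is 8280973; 8,280,973 required, 8,280,973 in favor — approved.

Approved — every class gave the required vote.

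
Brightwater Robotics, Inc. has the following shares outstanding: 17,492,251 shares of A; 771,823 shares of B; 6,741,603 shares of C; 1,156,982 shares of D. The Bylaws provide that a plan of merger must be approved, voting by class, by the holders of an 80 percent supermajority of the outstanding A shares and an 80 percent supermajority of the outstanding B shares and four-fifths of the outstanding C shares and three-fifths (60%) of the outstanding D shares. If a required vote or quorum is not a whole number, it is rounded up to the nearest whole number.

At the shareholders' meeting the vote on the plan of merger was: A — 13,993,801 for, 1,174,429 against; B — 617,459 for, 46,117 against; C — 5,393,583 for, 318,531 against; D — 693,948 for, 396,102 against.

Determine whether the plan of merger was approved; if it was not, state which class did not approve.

Not approved — the D shares did not give the required vote.

A: 4/5 of 17492251 = 13993800.80, rounded up to 13993801; 13,993,801 required, 13,993,801 in favor — approved.
B: 4/5 of 771823 = 617458.40, rounded up to 617459; 617,459 required, 617,459 in favor — approved.
C: 4/5 of 6741603 = 5393282.40, rounded up to 5393283; 5,393,283 required, 5,393,583 in favor — approved.
D: 3/5 of 1156982 = 694189.20, rounded up to 694190; 694,190 required, 693,948 in favor — not approved.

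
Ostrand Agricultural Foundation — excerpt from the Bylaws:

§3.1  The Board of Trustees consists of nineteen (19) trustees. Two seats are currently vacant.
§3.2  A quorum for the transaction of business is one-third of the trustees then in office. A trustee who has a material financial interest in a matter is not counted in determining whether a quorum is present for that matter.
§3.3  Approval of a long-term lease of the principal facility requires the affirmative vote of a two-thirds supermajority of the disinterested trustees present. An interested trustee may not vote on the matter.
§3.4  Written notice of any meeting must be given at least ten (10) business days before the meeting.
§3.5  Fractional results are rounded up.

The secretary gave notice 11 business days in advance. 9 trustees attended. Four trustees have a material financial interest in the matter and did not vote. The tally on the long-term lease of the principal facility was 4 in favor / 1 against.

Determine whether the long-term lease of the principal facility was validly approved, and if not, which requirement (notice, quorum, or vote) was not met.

Invalid — quorum requirement not satisfied.

Notice: 11 business days given; 10 required (11 ≥ 10). Satisfied.
Quorum: 9 present, but the 4 interested trustees do not count, leaving 5. Quorum is 6. Not satisfied.
Vote: the long-term lease of the principal facility requires two-thirds of the disinterested trustees present (9 − 4 = 5). 2/3 of 5 = 3.33, rounded up to 4, so 4 affirmative votes are needed; 4 voted in favor. Satisfied. (Moot — without a quorum no business can be validly transacted.)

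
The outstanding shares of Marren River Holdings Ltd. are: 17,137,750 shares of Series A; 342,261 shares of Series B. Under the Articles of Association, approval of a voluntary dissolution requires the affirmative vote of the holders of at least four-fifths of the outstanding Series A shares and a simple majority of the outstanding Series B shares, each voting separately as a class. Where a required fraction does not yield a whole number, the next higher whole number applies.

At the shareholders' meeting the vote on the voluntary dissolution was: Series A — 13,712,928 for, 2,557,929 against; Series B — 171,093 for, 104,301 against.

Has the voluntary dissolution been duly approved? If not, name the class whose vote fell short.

Series A: 4/5 of 17137750 = 13710200; 13,710,200 required, 13,712,928 in favor — approved.
Series B: a majority of 342261 is 171131; 171,131 required, 171,093 in favor — not approved.

Not approved — the Series B shares did not give the required vote.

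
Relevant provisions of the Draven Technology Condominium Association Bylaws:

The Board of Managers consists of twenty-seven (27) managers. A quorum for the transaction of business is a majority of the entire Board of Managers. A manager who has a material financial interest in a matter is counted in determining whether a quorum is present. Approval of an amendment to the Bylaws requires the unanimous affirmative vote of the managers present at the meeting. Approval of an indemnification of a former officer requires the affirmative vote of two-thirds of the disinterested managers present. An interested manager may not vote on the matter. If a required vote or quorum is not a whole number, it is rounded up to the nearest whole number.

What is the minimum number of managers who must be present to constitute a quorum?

14

A majority of 27 is 14.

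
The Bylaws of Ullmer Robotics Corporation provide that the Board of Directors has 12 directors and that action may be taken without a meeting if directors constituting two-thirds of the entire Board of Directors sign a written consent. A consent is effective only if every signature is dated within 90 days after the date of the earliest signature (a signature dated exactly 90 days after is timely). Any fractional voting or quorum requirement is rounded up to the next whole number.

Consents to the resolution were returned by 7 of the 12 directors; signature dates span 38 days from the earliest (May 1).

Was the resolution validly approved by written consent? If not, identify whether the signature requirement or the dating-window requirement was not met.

Signatures required: two-thirds of 12 — 2/3 of 12 = 8, so 8 needed; 7 signed. Insufficient.
Dating window: the latest signature is 38 days after the earliest; the limit is 90 days. Within the window.

Not effective — insufficient signatures.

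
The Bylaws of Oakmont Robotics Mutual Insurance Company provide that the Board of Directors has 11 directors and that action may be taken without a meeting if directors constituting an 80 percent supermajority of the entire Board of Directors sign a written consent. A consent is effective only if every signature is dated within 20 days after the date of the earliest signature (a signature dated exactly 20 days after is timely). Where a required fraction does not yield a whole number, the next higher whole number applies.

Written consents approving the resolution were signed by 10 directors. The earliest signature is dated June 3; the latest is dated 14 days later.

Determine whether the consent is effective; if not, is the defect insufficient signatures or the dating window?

Effective — both the signature and dating-window requirements are satisfied.

Signatures required: an 80 percent supermajority of 11 — 4/5 of 11 = 8.80, rounded up to 9, so 9 needed; 10 signed. Sufficient.
Dating window: the latest signature is 14 days after the earliest; the limit is 20 days. Within the window.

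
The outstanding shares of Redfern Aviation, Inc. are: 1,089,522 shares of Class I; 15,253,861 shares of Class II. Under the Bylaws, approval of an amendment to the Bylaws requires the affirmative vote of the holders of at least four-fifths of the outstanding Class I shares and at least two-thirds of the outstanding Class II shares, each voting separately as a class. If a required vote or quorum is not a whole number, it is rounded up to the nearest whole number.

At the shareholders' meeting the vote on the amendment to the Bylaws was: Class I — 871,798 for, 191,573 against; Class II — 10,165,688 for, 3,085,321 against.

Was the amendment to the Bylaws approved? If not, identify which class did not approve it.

Class I: 4/5 of 1089522 = 871617.60, rounded up to 871618; 871,618 required, 871,798 in favor — approved.
Class II: 2/3 of 15253861 = 10169240.67, rounded up to 10169241; 10,169,241 required, 10,165,688 in favor — not approved.

Not approved — the Class II shares did not give the required vote.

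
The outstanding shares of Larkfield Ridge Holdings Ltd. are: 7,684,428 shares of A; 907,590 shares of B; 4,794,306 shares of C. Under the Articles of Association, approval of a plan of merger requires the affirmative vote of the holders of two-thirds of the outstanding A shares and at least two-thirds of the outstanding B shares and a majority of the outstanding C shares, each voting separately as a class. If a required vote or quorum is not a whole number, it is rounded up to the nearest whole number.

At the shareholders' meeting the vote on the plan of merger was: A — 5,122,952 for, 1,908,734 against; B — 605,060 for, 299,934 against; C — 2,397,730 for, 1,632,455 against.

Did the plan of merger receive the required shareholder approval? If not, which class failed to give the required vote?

Approved — every class gave the required vote.

A: 2/3 of 7684428 = 5122952; 5,122,952 required, 5,122,952 in favor — approved.
B: 2/3 of 907590 = 605060; 605,060 required, 605,060 in favor — approved.
C: a majority of 4794306 is 2397154; 2,397,154 required, 2,397,730 in favor — approved.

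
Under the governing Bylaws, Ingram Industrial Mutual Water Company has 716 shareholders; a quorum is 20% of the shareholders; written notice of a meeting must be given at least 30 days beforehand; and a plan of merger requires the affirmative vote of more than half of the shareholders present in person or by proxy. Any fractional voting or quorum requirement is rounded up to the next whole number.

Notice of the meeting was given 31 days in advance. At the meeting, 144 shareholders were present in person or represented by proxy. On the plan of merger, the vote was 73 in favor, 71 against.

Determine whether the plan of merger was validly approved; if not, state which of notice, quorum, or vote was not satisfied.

Notice: 31 days given; 30 required. Satisfied.
Quorum: 20% of 716 = 143.20, rounded up to 144; 144 present. Satisfied.
Vote: requires a majority of those present (144); a majority of 144 is 73, so 73 needed; 73 in favor. Satisfied.

Valid — all requirements satisfied.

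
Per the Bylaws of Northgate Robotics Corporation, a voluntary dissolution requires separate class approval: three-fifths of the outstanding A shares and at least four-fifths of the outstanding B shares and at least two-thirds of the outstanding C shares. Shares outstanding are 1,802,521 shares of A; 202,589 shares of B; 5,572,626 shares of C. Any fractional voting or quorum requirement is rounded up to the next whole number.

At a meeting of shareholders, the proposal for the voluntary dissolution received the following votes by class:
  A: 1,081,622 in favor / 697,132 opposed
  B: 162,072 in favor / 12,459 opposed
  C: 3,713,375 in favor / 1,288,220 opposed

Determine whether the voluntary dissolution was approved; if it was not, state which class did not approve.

Not approved — the C shares did not give the required vote.

A: 3/5 of 1802521 = 1081512.60, rounded up to 1081513; 1,081,513 required, 1,081,622 in favor — approved.
B: 4/5 of 202589 = 162071.20, rounded up to 162072; 162,072 required, 162,072 in favor — approved.
C: 2/3 of 5572626 = 3715084; 3,715,084 required, 3,713,375 in favor — not approved.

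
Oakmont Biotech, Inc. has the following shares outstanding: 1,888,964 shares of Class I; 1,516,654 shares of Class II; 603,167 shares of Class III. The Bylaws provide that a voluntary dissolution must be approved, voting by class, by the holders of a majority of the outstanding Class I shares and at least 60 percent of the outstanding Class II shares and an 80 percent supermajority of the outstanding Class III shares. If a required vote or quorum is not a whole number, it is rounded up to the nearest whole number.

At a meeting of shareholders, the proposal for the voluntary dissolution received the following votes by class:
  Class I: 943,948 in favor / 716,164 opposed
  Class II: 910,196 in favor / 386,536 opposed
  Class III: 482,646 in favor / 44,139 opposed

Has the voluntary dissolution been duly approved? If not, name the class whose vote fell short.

Class I: a majority of 1888964 is 944483; 944,483 required, 943,948 in favor — not approved.
Class II: 3/5 of 1516654 = 909992.40, rounded up to 909993; 909,993 required, 910,196 in favor — approved.
Class III: 4/5 of 603167 = 482533.60, rounded up to 482534; 482,534 required, 482,646 in favor — approved.

Not approved — the Class I shares did not give the required vote.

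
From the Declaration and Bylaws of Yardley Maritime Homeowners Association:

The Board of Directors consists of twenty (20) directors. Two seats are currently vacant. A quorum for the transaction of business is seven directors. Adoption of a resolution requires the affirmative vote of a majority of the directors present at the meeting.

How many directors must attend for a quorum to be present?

7

The quorum is fixed at 7.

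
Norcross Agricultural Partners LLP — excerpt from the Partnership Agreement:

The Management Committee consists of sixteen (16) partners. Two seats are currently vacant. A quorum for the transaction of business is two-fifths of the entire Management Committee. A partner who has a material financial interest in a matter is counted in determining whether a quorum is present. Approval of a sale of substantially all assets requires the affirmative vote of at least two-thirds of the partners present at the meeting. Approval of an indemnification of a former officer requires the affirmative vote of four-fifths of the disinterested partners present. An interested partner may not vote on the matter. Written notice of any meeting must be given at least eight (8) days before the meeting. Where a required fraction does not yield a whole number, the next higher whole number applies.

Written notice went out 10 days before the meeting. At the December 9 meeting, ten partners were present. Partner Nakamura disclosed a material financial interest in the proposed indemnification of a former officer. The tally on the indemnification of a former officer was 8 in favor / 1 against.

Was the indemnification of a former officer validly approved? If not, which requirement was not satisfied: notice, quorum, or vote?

Valid — all requirements satisfied.

Notice: 10 days given; 8 required (10 ≥ 8). Satisfied.
Quorum: 10 present (interested partners count toward quorum); quorum is 7. Satisfied.
Vote: the indemnification of a former officer requires four-fifths of the disinterested partners present (10 − 1 = 9). 4/5 of 9 = 7.20, rounded up to 8, so 8 affirmative votes are needed; 8 voted in favor. Satisfied.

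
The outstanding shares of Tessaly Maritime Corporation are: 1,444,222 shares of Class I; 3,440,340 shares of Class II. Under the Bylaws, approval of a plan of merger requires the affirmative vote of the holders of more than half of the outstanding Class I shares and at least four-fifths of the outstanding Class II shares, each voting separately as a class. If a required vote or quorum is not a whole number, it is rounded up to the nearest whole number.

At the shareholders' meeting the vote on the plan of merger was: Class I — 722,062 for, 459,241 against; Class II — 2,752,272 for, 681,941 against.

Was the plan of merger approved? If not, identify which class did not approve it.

Not approved — the Class I shares did not give the required vote.

Class I: a majority of 1444222 is 722112; 722,112 required, 722,062 in favor — not approved.
Class II: 4/5 of 3440340 = 2752272; 2,752,272 required, 2,752,272 in favor — approved.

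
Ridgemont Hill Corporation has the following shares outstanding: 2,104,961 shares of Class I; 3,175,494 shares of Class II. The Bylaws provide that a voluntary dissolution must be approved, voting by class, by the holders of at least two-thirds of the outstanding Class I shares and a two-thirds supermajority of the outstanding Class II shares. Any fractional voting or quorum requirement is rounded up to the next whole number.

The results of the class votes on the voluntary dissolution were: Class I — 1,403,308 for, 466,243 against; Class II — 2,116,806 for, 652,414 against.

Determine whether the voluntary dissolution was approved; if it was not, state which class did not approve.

Not approved — the Class II shares did not give the required vote.

Class I: 2/3 of 2104961 = 1403307.33, rounded up to 1403308; 1,403,308 required, 1,403,308 in favor — approved.
Class II: 2/3 of 3175494 = 2116996; 2,116,996 required, 2,116,806 in favor — not approved.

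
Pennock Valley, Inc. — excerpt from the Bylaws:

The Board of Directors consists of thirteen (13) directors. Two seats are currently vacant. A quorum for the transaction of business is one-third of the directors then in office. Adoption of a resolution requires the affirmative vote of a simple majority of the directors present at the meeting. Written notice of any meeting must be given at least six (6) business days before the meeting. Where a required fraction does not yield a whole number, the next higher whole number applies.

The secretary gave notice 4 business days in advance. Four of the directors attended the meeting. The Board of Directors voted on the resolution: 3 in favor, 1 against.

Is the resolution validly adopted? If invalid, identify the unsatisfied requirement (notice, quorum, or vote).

Notice: 4 business days given; 6 required (4 < 6). Not satisfied.
Quorum: 4 present; quorum is 4. Satisfied.
Vote: the resolution requires a majority of the directors present (4). A majority of 4 is 3, so 3 affirmative votes are needed; 3 voted in favor. Satisfied.

Invalid — notice requirement not satisfied.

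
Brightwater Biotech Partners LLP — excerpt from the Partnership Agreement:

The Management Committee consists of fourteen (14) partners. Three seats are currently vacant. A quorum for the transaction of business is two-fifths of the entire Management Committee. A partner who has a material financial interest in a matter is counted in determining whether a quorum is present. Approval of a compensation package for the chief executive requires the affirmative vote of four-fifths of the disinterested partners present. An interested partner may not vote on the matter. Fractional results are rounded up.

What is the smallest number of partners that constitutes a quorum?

2/5 of 14 = 5.60, rounded up to 6.

6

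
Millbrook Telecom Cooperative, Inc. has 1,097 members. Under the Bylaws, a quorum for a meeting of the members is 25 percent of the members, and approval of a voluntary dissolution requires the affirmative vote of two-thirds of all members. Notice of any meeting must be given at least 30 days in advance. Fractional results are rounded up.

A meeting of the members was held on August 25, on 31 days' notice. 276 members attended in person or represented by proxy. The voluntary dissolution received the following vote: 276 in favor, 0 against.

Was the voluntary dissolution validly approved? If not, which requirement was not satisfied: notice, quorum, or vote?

Invalid — vote requirement not satisfied.

Notice: 31 days given; 30 required. Satisfied.
Quorum: 25% of 1,097 = 274.25, rounded up to 275; 276 present. Satisfied.
Vote: requires two-thirds of all members (1,097); 2/3 of 1097 = 731.33, rounded up to 732, so 732 needed; 276 in favor. Not satisfied.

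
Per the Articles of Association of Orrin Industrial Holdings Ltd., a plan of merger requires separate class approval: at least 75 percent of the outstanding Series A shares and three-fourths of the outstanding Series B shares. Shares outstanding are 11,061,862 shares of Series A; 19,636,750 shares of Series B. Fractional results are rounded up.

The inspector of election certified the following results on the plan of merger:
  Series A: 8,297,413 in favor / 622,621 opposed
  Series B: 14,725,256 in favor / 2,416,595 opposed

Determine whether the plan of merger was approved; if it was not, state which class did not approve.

Series A: 3/4 of 11061862 = 8296396.50, rounded up to 8296397; 8,296,397 required, 8,297,413 in favor — approved.
Series B: 3/4 of 19636750 = 14727562.50, rounded up to 14727563; 14,727,563 required, 14,725,256 in favor — not approved.

Not approved — the Series B shares did not give the required vote.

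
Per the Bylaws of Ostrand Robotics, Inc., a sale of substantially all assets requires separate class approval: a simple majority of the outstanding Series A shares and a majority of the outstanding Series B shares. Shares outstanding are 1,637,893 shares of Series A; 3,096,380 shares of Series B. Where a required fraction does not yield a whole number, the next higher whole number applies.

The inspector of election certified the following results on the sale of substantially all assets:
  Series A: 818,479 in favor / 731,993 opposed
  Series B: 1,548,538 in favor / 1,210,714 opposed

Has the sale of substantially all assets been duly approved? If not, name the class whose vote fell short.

Not approved — the Series A shares did not give the required vote.

Series A: a majority of 1637893 is 818947; 818,947 required, 818,479 in favor — not approved.
Series B: a majority of 3096380 is 1548191; 1,548,191 required, 1,548,538 in favor — approved.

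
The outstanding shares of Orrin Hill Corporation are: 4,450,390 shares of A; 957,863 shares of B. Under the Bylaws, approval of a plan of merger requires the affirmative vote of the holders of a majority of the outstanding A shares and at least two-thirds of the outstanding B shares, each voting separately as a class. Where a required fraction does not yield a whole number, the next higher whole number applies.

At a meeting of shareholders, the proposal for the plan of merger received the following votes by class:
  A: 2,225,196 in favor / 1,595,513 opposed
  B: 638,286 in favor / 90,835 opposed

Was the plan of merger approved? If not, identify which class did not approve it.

Not approved — the B shares did not give the required vote.

A: a majority of 4450390 is 2225196; 2,225,196 required, 2,225,196 in favor — approved.
B: 2/3 of 957863 = 638575.33, rounded up to 638576; 638,576 required, 638,286 in favor — not approved.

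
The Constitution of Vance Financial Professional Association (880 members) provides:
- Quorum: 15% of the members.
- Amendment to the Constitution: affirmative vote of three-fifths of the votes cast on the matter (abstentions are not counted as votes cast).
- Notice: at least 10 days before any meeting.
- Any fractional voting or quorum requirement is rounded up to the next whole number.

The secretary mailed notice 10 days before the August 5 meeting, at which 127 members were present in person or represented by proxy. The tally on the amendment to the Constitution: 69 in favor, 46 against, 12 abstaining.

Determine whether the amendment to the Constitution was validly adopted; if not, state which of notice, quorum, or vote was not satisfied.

Notice: 10 days given; 10 required. Satisfied.
Quorum: 15% of 880 = 132; 127 present. Not satisfied.
Vote: requires three-fifths of the votes cast (127 − 12 abstaining = 115); 3/5 of 115 = 69, so 69 needed; 69 in favor. Satisfied.

Invalid — quorum requirement not satisfied.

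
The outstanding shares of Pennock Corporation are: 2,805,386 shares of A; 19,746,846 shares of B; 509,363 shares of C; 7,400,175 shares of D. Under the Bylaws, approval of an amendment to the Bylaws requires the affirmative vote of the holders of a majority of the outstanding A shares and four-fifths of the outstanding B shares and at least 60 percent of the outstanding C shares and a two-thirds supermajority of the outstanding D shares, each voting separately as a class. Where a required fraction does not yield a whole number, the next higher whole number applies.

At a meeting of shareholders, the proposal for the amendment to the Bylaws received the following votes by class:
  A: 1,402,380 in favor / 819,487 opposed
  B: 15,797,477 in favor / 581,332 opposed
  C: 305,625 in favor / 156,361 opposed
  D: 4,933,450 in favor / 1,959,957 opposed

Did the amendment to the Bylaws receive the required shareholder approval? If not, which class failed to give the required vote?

Not approved — the A shares did not give the required vote.

A: a majority of 2805386 is 1402694; 1,402,694 required, 1,402,380 in favor — not approved.
B: 4/5 of 19746846 = 15797476.80, rounded up to 15797477; 15,797,477 required, 15,797,477 in favor — approved.
C: 3/5 of 509363 = 305617.80, rounded up to 305618; 305,618 required, 305,625 in favor — approved.
D: 2/3 of 7400175 = 4933450; 4,933,450 required, 4,933,450 in favor — approved.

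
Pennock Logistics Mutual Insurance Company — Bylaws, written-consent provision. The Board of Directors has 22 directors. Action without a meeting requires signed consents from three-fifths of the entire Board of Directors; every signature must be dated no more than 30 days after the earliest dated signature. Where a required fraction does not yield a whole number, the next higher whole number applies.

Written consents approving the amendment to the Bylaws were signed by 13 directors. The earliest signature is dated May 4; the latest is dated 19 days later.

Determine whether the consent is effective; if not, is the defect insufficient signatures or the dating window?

Signatures required: three-fifths of 22 — 3/5 of 22 = 13.20, rounded up to 14, so 14 needed; 13 signed. Insufficient.
Dating window: the latest signature is 19 days after the earliest; the limit is 30 days. Within the window.

Not effective — insufficient signatures.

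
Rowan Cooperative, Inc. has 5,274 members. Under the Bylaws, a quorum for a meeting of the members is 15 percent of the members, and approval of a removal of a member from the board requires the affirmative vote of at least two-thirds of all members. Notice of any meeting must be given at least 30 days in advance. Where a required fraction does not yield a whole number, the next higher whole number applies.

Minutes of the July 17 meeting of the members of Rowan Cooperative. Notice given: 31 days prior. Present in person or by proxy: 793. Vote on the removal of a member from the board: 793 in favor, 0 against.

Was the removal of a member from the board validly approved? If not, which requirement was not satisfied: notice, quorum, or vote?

Notice: 31 days given; 30 required. Satisfied.
Quorum: 15% of 5,274 = 791.10, rounded up to 792; 793 present. Satisfied.
Vote: requires two-thirds of all members (5,274); 2/3 of 5274 = 3516, so 3,516 needed; 793 in favor. Not satisfied.

Invalid — vote requirement not satisfied.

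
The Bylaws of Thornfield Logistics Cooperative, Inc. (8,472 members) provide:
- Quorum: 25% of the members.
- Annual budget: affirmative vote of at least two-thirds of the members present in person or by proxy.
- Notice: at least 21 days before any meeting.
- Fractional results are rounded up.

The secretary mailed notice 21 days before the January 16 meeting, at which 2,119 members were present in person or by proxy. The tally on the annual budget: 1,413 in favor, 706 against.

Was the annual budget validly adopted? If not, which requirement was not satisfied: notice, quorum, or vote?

Valid — all requirements satisfied.

Notice: 21 days given; 21 required. Satisfied.
Quorum: 25% of 8,472 = 2,118; 2,119 present. Satisfied.
Vote: requires two-thirds of those present (2,119); 2/3 of 2119 = 1412.67, rounded up to 1413, so 1,413 needed; 1,413 in favor. Satisfied.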